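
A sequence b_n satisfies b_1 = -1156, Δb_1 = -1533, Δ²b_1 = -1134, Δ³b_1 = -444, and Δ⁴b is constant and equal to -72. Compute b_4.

Build the table forward from the leading diagonal:
Δ⁴: -72, -72, -72, -72
Δ³: -444, -516, -588, -660
Δ²: -1134, -1578, -2094, -2682
Δ: -1533, -2667, -4245, -6339
b: -1156, -2689, -5356, -9601

-9601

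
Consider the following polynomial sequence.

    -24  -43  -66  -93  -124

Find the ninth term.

D1: -19  -23  -27  -31
D2: -4  -4  -4
The second differences are constant (-4).
-31 − 4 = -35;  -124 − 35 = -159
-35 − 4 = -39;  -159 − 39 = -198
-39 − 4 = -43;  -198 − 43 = -241
-43 − 4 = -47;  -241 − 47 = -288

-288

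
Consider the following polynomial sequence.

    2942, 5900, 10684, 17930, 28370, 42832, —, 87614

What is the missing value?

62240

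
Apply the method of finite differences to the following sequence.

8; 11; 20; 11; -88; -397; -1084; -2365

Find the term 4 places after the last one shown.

3  9  -9  -99  -309  -687  -1281
6  -18  -90  -210  -378  -594
-24  -72  -120  -168  -216
-48  -48  -48  -48
Fourth differences constant at -48.
-216 − 48 = -264;  -594 − 264 = -858;  -1281 − 858 = -2139;  -2365 − 2139 = -4504
-264 − 48 = -312;  -858 − 312 = -1170;  -2139 − 1170 = -3309;  -4504 − 3309 = -7813
-312 − 48 = -360;  -1170 − 360 = -1530;  -3309 − 1530 = -4839;  -7813 − 4839 = -12652
-360 − 48 = -408;  -1530 − 408 = -1938;  -4839 − 1938 = -6777;  -12652 − 6777 = -19429

-19429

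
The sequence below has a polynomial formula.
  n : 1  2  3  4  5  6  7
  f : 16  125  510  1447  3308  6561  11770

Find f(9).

30792

First differences: 109, 385, 937, 1861, 3253, 5209
Second differences: 276, 552, 924, 1392, 1956
Third differences: 276, 372, 468, 564
Fourth differences: 96, 96, 96
Fourth differences constant at 96.
564 + 96 = 660;  1956 + 660 = 2616;  5209 + 2616 = 7825;  11770 + 7825 = 19595
660 + 96 = 756;  2616 + 756 = 3372;  7825 + 3372 = 11197;  19595 + 11197 = 30792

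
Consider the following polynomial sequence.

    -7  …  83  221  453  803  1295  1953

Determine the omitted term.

15

Using the last 6 terms:
First differences: 138, 232, 350, 492, 658
Second differences: 94, 118, 142, 166
Third differences: 24, 24, 24
Constant third difference = 24.
Extend backward: 94 − 24 = 70;  138 − 70 = 68;  83 − 68 = 15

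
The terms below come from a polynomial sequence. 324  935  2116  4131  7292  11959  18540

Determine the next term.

27491

Δ: 611 , 1181 , 2015 , 3161 , 4667 , 6581
Δ²: 570 , 834 , 1146 , 1506 , 1914
Δ³: 264 , 312 , 360 , 408
Δ⁴: 48 , 48 , 48
Constant fourth difference = 48, so extend:
408 + 48 = 456;  1914 + 456 = 2370;  6581 + 2370 = 8951;  18540 + 8951 = 27491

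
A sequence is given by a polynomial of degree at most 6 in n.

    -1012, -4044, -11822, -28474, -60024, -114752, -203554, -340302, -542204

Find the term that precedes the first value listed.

-134

D1: -3032, -7778, -16652, -31550, -54728, -88802, -136748, -201902
D2: -4746, -8874, -14898, -23178, -34074, -47946, -65154
D3: -4128, -6024, -8280, -10896, -13872, -17208
D4: -1896, -2256, -2616, -2976, -3336
D5: -360, -360, -360, -360
The fifth differences are constant at -360.
Work back: -1896 + 360 = -1536;  -4128 + 1536 = -2592;  -4746 + 2592 = -2154;  -3032 + 2154 = -878;  -1012 + 878 = -134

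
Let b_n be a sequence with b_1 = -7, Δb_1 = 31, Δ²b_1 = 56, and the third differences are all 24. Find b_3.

111

Build the table forward from the leading diagonal:
Δ³: 24  24  24
Δ²: 56  80  104
Δ: 31  87  167
b: -7  24  111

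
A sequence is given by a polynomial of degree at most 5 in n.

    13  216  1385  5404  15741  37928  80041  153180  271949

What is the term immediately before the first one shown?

-4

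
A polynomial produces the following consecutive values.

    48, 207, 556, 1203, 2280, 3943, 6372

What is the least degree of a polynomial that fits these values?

4

First differences: 159, 349, 647, 1077, 1663, 2429
Second differences: 190, 298, 430, 586, 766
Third differences: 108, 132, 156, 180
Fourth differences: 24, 24, 24
The fourth differences are constant, so the polynomial has degree 4.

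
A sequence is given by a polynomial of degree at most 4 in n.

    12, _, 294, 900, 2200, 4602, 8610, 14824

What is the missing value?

70

Using the last 6 terms:
Δ: 606  1300  2402  4008  6214
Δ²: 694  1102  1606  2206
Δ³: 408  504  600
Δ⁴: 96  96
Constant fourth difference = 96.
Extend backward: 408 − 96 = 312;  694 − 312 = 382;  606 − 382 = 224;  294 − 224 = 70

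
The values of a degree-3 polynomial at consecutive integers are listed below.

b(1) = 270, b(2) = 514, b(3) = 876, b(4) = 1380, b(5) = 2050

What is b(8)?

5296

D1: 244  362  504  670
D2: 118  142  166
D3: 24  24
The third differences are constant (24).
166 + 24 = 190;  670 + 190 = 860;  2050 + 860 = 2910
190 + 24 = 214;  860 + 214 = 1074;  2910 + 1074 = 3984
214 + 24 = 238;  1074 + 238 = 1312;  3984 + 1312 = 5296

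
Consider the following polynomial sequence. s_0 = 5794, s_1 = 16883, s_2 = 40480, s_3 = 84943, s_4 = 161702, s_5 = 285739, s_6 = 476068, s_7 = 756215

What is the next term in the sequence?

1154698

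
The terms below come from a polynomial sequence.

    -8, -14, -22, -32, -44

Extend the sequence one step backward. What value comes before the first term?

-6, -8, -10, -12
-2, -2, -2
The second differences are constant at -2.
Work back: -6 + 2 = -4;  -8 + 4 = -4

-4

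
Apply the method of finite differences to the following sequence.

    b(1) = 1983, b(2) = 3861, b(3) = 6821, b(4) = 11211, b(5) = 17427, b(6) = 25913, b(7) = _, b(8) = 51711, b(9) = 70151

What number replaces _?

Using the first 6 terms:
D1: 1878, 2960, 4390, 6216, 8486
D2: 1082, 1430, 1826, 2270
D3: 348, 396, 444
D4: 48, 48
Constant fourth difference = 48.
Extend forward: 444 + 48 = 492;  2270 + 492 = 2762;  8486 + 2762 = 11248;  25913 + 11248 = 37161

37161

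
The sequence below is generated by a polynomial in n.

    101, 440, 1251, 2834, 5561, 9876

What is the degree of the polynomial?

4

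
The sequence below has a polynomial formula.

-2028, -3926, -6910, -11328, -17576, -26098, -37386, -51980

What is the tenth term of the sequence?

-93486

Δ: -1898, -2984, -4418, -6248, -8522, -11288, -14594
Δ²: -1086, -1434, -1830, -2274, -2766, -3306
Δ³: -348, -396, -444, -492, -540
Δ⁴: -48, -48, -48, -48
The fourth differences are constant (-48).
-540 − 48 = -588;  -3306 − 588 = -3894;  -14594 − 3894 = -18488;  -51980 − 18488 = -70468
-588 − 48 = -636;  -3894 − 636 = -4530;  -18488 − 4530 = -23018;  -70468 − 23018 = -93486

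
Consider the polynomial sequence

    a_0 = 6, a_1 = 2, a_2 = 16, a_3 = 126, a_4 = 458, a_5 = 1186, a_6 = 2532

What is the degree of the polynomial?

4

D1: -4, 14, 110, 332, 728, 1346
D2: 18, 96, 222, 396, 618
D3: 78, 126, 174, 222
D4: 48, 48, 48
The fourth differences are constant, so the polynomial has degree 4.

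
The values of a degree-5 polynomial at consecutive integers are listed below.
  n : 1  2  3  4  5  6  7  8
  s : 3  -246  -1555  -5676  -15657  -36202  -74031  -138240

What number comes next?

-240661

-249, -1309, -4121, -9981, -20545, -37829, -64209
-1060, -2812, -5860, -10564, -17284, -26380
-1752, -3048, -4704, -6720, -9096
-1296, -1656, -2016, -2376
-360, -360, -360
Fifth differences constant at -360.
-2376 − 360 = -2736;  -9096 − 2736 = -11832;  -26380 − 11832 = -38212;  -64209 − 38212 = -102421;  -138240 − 102421 = -240661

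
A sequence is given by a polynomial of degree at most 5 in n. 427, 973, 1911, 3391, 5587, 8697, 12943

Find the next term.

18571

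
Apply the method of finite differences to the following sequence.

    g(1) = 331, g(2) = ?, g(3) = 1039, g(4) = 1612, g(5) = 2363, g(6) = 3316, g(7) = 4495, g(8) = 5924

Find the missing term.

Using the last 6 terms:
D1: 573  751  953  1179  1429
D2: 178  202  226  250
D3: 24  24  24
Constant third difference = 24.
Extend backward: 178 − 24 = 154;  573 − 154 = 419;  1039 − 419 = 620

620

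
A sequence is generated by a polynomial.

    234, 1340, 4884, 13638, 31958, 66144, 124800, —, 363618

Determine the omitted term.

219194

Using the first 7 terms:
Δ: 1106  3544  8754  18320  34186  58656
Δ²: 2438  5210  9566  15866  24470
Δ³: 2772  4356  6300  8604
Δ⁴: 1584  1944  2304
Δ⁵: 360  360
Constant fifth difference = 360.
Extend forward: 2304 + 360 = 2664;  8604 + 2664 = 11268;  24470 + 11268 = 35738;  58656 + 35738 = 94394;  124800 + 94394 = 219194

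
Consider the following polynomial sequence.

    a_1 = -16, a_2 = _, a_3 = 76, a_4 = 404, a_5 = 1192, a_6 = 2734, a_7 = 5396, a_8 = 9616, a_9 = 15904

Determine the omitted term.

Using the last 7 terms:
328  788  1542  2662  4220  6288
460  754  1120  1558  2068
294  366  438  510
72  72  72
Constant fourth difference = 72.
Extend backward: 294 − 72 = 222;  460 − 222 = 238;  328 − 238 = 90;  76 − 90 = -14

-14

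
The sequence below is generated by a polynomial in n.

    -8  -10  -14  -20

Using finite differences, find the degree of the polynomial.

2

Δ: -2, -4, -6
Δ²: -2, -2
The second differences are constant, so the polynomial has degree 2.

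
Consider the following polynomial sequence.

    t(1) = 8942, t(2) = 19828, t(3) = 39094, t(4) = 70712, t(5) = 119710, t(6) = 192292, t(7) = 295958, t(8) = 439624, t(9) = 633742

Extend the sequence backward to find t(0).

3400

10886, 19266, 31618, 48998, 72582, 103666, 143666, 194118
8380, 12352, 17380, 23584, 31084, 40000, 50452
3972, 5028, 6204, 7500, 8916, 10452
1056, 1176, 1296, 1416, 1536
120, 120, 120, 120
The fifth differences are constant at 120.
Work back: 1056 − 120 = 936;  3972 − 936 = 3036;  8380 − 3036 = 5344;  10886 − 5344 = 5542;  8942 − 5542 = 3400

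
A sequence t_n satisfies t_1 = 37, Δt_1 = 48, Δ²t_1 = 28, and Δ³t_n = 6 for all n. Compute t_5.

421

Build the table forward from the leading diagonal:
Third differences: 6  6  6  6  6
Second differences: 28  34  40  46  52
First differences: 48  76  110  150  196
t: 37  85  161  271  421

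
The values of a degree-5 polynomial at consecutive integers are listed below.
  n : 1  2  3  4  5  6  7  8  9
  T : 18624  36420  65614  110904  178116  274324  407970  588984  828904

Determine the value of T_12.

2044120

Δ: 17796, 29194, 45290, 67212, 96208, 133646, 181014, 239920
Δ²: 11398, 16096, 21922, 28996, 37438, 47368, 58906
Δ³: 4698, 5826, 7074, 8442, 9930, 11538
Δ⁴: 1128, 1248, 1368, 1488, 1608
Δ⁵: 120, 120, 120, 120
The fifth differences are constant (120).
1608 + 120 = 1728;  11538 + 1728 = 13266;  58906 + 13266 = 72172;  239920 + 72172 = 312092;  828904 + 312092 = 1140996
1728 + 120 = 1848;  13266 + 1848 = 15114;  72172 + 15114 = 87286;  312092 + 87286 = 399378;  1140996 + 399378 = 1540374
1848 + 120 = 1968;  15114 + 1968 = 17082;  87286 + 17082 = 104368;  399378 + 104368 = 503746;  1540374 + 503746 = 2044120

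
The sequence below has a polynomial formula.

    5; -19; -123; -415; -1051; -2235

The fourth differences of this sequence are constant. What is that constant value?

Δ: -24, -104, -292, -636, -1184
Δ²: -80, -188, -344, -548
Δ³: -108, -156, -204
Δ⁴: -48, -48

-48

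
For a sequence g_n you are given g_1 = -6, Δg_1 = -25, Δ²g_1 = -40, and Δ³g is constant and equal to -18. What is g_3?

-96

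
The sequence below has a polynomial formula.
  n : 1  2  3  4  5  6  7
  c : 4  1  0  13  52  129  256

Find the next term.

Δ: -3, -1, 13, 39, 77, 127
Δ²: 2, 14, 26, 38, 50
Δ³: 12, 12, 12, 12
The third differences are constant (12).
50 + 12 = 62;  127 + 62 = 189;  256 + 189 = 445

445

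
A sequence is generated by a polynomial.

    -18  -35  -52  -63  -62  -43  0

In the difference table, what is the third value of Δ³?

Δ: -17, -17, -11, 1, 19, 43
Δ²: 0, 6, 12, 18, 24
Δ³: 6, 6, 6, 6

6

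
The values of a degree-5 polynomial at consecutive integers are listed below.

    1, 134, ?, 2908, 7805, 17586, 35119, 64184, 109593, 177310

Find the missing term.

819

Using the last 7 terms:
First differences: 4897  9781  17533  29065  45409  67717
Second differences: 4884  7752  11532  16344  22308
Third differences: 2868  3780  4812  5964
Fourth differences: 912  1032  1152
Fifth differences: 120  120
Constant fifth difference = 120.
Extend backward: 912 − 120 = 792;  2868 − 792 = 2076;  4884 − 2076 = 2808;  4897 − 2808 = 2089;  2908 − 2089 = 819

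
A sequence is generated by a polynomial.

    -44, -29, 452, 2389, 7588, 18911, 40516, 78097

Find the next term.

139124

Δ: 15  481  1937  5199  11323  21605  37581
Δ²: 466  1456  3262  6124  10282  15976
Δ³: 990  1806  2862  4158  5694
Δ⁴: 816  1056  1296  1536
Δ⁵: 240  240  240
The fifth differences are constant (240).
1536 + 240 = 1776;  5694 + 1776 = 7470;  15976 + 7470 = 23446;  37581 + 23446 = 61027;  78097 + 61027 = 139124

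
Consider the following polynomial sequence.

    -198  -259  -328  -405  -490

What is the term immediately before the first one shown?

Δ: -61  -69  -77  -85
Δ²: -8  -8  -8
The second differences are constant at -8.
Work back: -61 + 8 = -53;  -198 + 53 = -145

-145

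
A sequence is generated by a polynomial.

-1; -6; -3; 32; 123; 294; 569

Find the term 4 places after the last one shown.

3189

-5 , 3 , 35 , 91 , 171 , 275
8 , 32 , 56 , 80 , 104
24 , 24 , 24 , 24
Third differences constant at 24.
104 + 24 = 128;  275 + 128 = 403;  569 + 403 = 972
128 + 24 = 152;  403 + 152 = 555;  972 + 555 = 1527
152 + 24 = 176;  555 + 176 = 731;  1527 + 731 = 2258
176 + 24 = 200;  731 + 200 = 931;  2258 + 931 = 3189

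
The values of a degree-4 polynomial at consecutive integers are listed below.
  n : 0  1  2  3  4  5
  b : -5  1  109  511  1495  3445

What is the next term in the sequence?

D1: 6, 108, 402, 984, 1950
D2: 102, 294, 582, 966
D3: 192, 288, 384
D4: 96, 96
Fourth differences constant at 96.
384 + 96 = 480;  966 + 480 = 1446;  1950 + 1446 = 3396;  3445 + 3396 = 6841

6841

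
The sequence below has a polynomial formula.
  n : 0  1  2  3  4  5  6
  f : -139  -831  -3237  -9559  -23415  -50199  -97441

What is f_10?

-736509

D1: -692 , -2406 , -6322 , -13856 , -26784 , -47242
D2: -1714 , -3916 , -7534 , -12928 , -20458
D3: -2202 , -3618 , -5394 , -7530
D4: -1416 , -1776 , -2136
D5: -360 , -360
The fifth differences are constant (-360).
-2136 − 360 = -2496;  -7530 − 2496 = -10026;  -20458 − 10026 = -30484;  -47242 − 30484 = -77726;  -97441 − 77726 = -175167
-2496 − 360 = -2856;  -10026 − 2856 = -12882;  -30484 − 12882 = -43366;  -77726 − 43366 = -121092;  -175167 − 121092 = -296259
-2856 − 360 = -3216;  -12882 − 3216 = -16098;  -43366 − 16098 = -59464;  -121092 − 59464 = -180556;  -296259 − 180556 = -476815
-3216 − 360 = -3576;  -16098 − 3576 = -19674;  -59464 − 19674 = -79138;  -180556 − 79138 = -259694;  -476815 − 259694 = -736509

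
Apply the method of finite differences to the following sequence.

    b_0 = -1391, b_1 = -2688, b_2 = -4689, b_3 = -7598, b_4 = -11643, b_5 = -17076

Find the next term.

-24173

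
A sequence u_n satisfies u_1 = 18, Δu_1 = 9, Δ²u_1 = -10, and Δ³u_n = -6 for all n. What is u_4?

9

Build the table forward from the leading diagonal:
Δ³: -6, -6, -6, -6
Δ²: -10, -16, -22, -28
Δ: 9, -1, -17, -39
u: 18, 27, 26, 9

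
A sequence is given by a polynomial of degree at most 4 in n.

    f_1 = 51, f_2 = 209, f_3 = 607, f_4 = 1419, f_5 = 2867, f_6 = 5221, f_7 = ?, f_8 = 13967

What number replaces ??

8799

Using the first 6 terms:
D1: 158, 398, 812, 1448, 2354
D2: 240, 414, 636, 906
D3: 174, 222, 270
D4: 48, 48
Constant fourth difference = 48.
Extend forward: 270 + 48 = 318;  906 + 318 = 1224;  2354 + 1224 = 3578;  5221 + 3578 = 8799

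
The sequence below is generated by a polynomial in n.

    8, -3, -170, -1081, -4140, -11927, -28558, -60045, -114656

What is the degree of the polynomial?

5

D1: -11, -167, -911, -3059, -7787, -16631, -31487, -54611
D2: -156, -744, -2148, -4728, -8844, -14856, -23124
D3: -588, -1404, -2580, -4116, -6012, -8268
D4: -816, -1176, -1536, -1896, -2256
D5: -360, -360, -360, -360
The fifth differences are constant, so the polynomial has degree 5.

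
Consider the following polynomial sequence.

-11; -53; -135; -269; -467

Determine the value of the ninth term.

-2139

Δ: -42  -82  -134  -198
Δ²: -40  -52  -64
Δ³: -12  -12
Third differences constant at -12.
-64 − 12 = -76;  -198 − 76 = -274;  -467 − 274 = -741
-76 − 12 = -88;  -274 − 88 = -362;  -741 − 362 = -1103
-88 − 12 = -100;  -362 − 100 = -462;  -1103 − 462 = -1565
-100 − 12 = -112;  -462 − 112 = -574;  -1565 − 574 = -2139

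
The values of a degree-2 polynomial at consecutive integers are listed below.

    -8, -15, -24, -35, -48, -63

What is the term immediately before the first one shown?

-7  -9  -11  -13  -15
-2  -2  -2  -2
The second differences are constant at -2.
Work back: -7 + 2 = -5;  -8 + 5 = -3

-3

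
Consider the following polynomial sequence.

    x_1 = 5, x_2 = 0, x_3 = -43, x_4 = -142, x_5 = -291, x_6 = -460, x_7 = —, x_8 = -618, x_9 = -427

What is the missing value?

-595

Using the first 6 terms:
-5  -43  -99  -149  -169
-38  -56  -50  -20
-18  6  30
24  24
Constant fourth difference = 24.
Extend forward: 30 + 24 = 54;  -20 + 54 = 34;  -169 + 34 = -135;  -460 − 135 = -595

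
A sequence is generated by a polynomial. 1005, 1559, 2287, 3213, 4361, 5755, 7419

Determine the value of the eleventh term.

Δ: 554, 728, 926, 1148, 1394, 1664
Δ²: 174, 198, 222, 246, 270
Δ³: 24, 24, 24, 24
Third differences constant at 24.
270 + 24 = 294;  1664 + 294 = 1958;  7419 + 1958 = 9377
294 + 24 = 318;  1958 + 318 = 2276;  9377 + 2276 = 11653
318 + 24 = 342;  2276 + 342 = 2618;  11653 + 2618 = 14271
342 + 24 = 366;  2618 + 366 = 2984;  14271 + 2984 = 17255

17255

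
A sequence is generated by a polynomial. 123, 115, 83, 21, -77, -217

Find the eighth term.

First differences: -8, -32, -62, -98, -140
Second differences: -24, -30, -36, -42
Third differences: -6, -6, -6
The third differences are constant (-6).
-42 − 6 = -48;  -140 − 48 = -188;  -217 − 188 = -405
-48 − 6 = -54;  -188 − 54 = -242;  -405 − 242 = -647

-647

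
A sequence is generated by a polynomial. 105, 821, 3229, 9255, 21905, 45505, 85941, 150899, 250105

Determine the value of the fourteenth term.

1773305

716, 2408, 6026, 12650, 23600, 40436, 64958, 99206
1692, 3618, 6624, 10950, 16836, 24522, 34248
1926, 3006, 4326, 5886, 7686, 9726
1080, 1320, 1560, 1800, 2040
240, 240, 240, 240
Constant fifth difference = 240, so extend:
2040 + 240 = 2280;  9726 + 2280 = 12006;  34248 + 12006 = 46254;  99206 + 46254 = 145460;  250105 + 145460 = 395565
2280 + 240 = 2520;  12006 + 2520 = 14526;  46254 + 14526 = 60780;  145460 + 60780 = 206240;  395565 + 206240 = 601805
2520 + 240 = 2760;  14526 + 2760 = 17286;  60780 + 17286 = 78066;  206240 + 78066 = 284306;  601805 + 284306 = 886111
2760 + 240 = 3000;  17286 + 3000 = 20286;  78066 + 20286 = 98352;  284306 + 98352 = 382658;  886111 + 382658 = 1268769
3000 + 240 = 3240;  20286 + 3240 = 23526;  98352 + 23526 = 121878;  382658 + 121878 = 504536;  1268769 + 504536 = 1773305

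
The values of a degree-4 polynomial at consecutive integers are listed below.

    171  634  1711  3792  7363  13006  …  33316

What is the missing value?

Using the first 6 terms:
Δ: 463, 1077, 2081, 3571, 5643
Δ²: 614, 1004, 1490, 2072
Δ³: 390, 486, 582
Δ⁴: 96, 96
Constant fourth difference = 96.
Extend forward: 582 + 96 = 678;  2072 + 678 = 2750;  5643 + 2750 = 8393;  13006 + 8393 = 21399

21399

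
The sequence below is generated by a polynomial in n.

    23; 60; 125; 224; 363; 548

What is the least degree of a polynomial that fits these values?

3

D1: 37, 65, 99, 139, 185
D2: 28, 34, 40, 46
D3: 6, 6, 6
The third differences are constant, so the polynomial has degree 3.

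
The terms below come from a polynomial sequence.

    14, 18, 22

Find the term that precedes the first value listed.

First differences: 4, 4
The first differences are constant at 4.
Work back: 14 − 4 = 10

10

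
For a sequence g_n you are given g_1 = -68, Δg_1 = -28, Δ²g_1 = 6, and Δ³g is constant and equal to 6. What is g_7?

Build the table forward from the leading diagonal:
D3: 6  6  6  6  6  6  6
D2: 6  12  18  24  30  36  42
D1: -28  -22  -10  8  32  62  98
g: -68  -96  -118  -128  -120  -88  -26

-26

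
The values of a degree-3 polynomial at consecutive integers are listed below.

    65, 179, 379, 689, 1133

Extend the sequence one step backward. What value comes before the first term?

114  200  310  444
86  110  134
24  24
The third differences are constant at 24.
Work back: 86 − 24 = 62;  114 − 62 = 52;  65 − 52 = 13

13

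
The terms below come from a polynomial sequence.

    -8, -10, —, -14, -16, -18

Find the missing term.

Using the last 3 terms:
-2  -2
Constant first difference = -2.
Extend backward: -14 + 2 = -12

-12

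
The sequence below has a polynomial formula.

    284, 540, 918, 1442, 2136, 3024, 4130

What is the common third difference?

24

First differences: 256, 378, 524, 694, 888, 1106
Second differences: 122, 146, 170, 194, 218
Third differences: 24, 24, 24, 24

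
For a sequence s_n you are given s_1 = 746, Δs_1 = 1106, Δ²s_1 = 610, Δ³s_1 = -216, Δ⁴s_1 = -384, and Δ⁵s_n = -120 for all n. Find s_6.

8176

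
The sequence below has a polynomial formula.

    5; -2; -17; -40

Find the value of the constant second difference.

First differences: -7, -15, -23
Second differences: -8, -8

-8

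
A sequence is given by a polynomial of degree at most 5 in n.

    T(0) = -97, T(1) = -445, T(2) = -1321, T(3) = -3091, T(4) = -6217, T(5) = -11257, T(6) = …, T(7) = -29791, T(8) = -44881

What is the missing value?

Using the first 6 terms:
-348, -876, -1770, -3126, -5040
-528, -894, -1356, -1914
-366, -462, -558
-96, -96
Constant fourth difference = -96.
Extend forward: -558 − 96 = -654;  -1914 − 654 = -2568;  -5040 − 2568 = -7608;  -11257 − 7608 = -18865

-18865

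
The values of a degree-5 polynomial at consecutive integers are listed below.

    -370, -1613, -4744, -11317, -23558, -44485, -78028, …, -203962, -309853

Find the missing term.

Using the first 7 terms:
-1243  -3131  -6573  -12241  -20927  -33543
-1888  -3442  -5668  -8686  -12616
-1554  -2226  -3018  -3930
-672  -792  -912
-120  -120
Constant fifth difference = -120.
Extend forward: -912 − 120 = -1032;  -3930 − 1032 = -4962;  -12616 − 4962 = -17578;  -33543 − 17578 = -51121;  -78028 − 51121 = -129149

-129149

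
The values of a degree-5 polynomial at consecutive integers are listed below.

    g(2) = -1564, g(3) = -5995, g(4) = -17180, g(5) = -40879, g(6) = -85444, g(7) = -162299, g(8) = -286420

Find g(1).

-239

Δ: -4431  -11185  -23699  -44565  -76855  -124121
Δ²: -6754  -12514  -20866  -32290  -47266
Δ³: -5760  -8352  -11424  -14976
Δ⁴: -2592  -3072  -3552
Δ⁵: -480  -480
The fifth differences are constant at -480.
Work back: -2592 + 480 = -2112;  -5760 + 2112 = -3648;  -6754 + 3648 = -3106;  -4431 + 3106 = -1325;  -1564 + 1325 = -239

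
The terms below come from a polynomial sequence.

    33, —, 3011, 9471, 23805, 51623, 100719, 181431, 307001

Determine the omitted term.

639

Using the last 7 terms:
D1: 6460  14334  27818  49096  80712  125570
D2: 7874  13484  21278  31616  44858
D3: 5610  7794  10338  13242
D4: 2184  2544  2904
D5: 360  360
Constant fifth difference = 360.
Extend backward: 2184 − 360 = 1824;  5610 − 1824 = 3786;  7874 − 3786 = 4088;  6460 − 4088 = 2372;  3011 − 2372 = 639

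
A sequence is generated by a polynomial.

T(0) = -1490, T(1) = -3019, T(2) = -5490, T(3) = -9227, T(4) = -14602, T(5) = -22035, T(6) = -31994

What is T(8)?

-61602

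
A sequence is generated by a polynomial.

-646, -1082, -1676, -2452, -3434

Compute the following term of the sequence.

-4646

Δ: -436, -594, -776, -982
Δ²: -158, -182, -206
Δ³: -24, -24
Third differences constant at -24.
-206 − 24 = -230;  -982 − 230 = -1212;  -3434 − 1212 = -4646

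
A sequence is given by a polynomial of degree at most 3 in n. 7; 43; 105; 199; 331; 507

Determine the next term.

733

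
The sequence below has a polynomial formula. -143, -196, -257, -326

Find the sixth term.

-488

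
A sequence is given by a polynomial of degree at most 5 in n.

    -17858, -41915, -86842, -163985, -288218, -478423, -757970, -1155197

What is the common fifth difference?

Δ: -24057, -44927, -77143, -124233, -190205, -279547, -397227
Δ²: -20870, -32216, -47090, -65972, -89342, -117680
Δ³: -11346, -14874, -18882, -23370, -28338
Δ⁴: -3528, -4008, -4488, -4968
Δ⁵: -480, -480, -480

-480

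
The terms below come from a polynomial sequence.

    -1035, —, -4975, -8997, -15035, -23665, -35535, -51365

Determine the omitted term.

Using the last 6 terms:
-4022, -6038, -8630, -11870, -15830
-2016, -2592, -3240, -3960
-576, -648, -720
-72, -72
Constant fourth difference = -72.
Extend backward: -576 + 72 = -504;  -2016 + 504 = -1512;  -4022 + 1512 = -2510;  -4975 + 2510 = -2465

-2465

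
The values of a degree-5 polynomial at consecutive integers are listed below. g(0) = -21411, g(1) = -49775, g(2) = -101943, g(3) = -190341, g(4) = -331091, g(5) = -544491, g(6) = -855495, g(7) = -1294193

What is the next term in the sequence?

-1896291

Δ: -28364  -52168  -88398  -140750  -213400  -311004  -438698
Δ²: -23804  -36230  -52352  -72650  -97604  -127694
Δ³: -12426  -16122  -20298  -24954  -30090
Δ⁴: -3696  -4176  -4656  -5136
Δ⁵: -480  -480  -480
The fifth differences are constant (-480).
-5136 − 480 = -5616;  -30090 − 5616 = -35706;  -127694 − 35706 = -163400;  -438698 − 163400 = -602098;  -1294193 − 602098 = -1896291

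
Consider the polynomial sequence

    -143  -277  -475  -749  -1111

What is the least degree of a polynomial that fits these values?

First differences: -134, -198, -274, -362
Second differences: -64, -76, -88
Third differences: -12, -12
The third differences are constant, so the polynomial has degree 3.

3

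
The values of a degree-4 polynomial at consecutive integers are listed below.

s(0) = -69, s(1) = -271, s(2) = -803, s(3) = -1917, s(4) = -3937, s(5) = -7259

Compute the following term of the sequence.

-202, -532, -1114, -2020, -3322
-330, -582, -906, -1302
-252, -324, -396
-72, -72
The fourth differences are constant (-72).
-396 − 72 = -468;  -1302 − 468 = -1770;  -3322 − 1770 = -5092;  -7259 − 5092 = -12351

-12351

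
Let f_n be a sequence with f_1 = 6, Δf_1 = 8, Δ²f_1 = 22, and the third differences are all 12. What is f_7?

624

Build the table forward from the leading diagonal:
D3: 12  12  12  12  12  12  12
D2: 22  34  46  58  70  82  94
D1: 8  30  64  110  168  238  320
f: 6  14  44  108  218  386  624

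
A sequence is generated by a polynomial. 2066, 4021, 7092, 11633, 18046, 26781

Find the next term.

38336

Δ: 1955, 3071, 4541, 6413, 8735
Δ²: 1116, 1470, 1872, 2322
Δ³: 354, 402, 450
Δ⁴: 48, 48
Fourth differences constant at 48.
450 + 48 = 498;  2322 + 498 = 2820;  8735 + 2820 = 11555;  26781 + 11555 = 38336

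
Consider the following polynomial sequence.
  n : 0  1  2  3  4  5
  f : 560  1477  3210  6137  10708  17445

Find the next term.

26942

917, 1733, 2927, 4571, 6737
816, 1194, 1644, 2166
378, 450, 522
72, 72
Fourth differences constant at 72.
522 + 72 = 594;  2166 + 594 = 2760;  6737 + 2760 = 9497;  17445 + 9497 = 26942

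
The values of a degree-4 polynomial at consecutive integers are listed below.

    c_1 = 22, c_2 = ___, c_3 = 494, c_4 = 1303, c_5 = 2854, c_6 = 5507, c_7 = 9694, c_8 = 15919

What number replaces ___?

Using the last 6 terms:
809, 1551, 2653, 4187, 6225
742, 1102, 1534, 2038
360, 432, 504
72, 72
Constant fourth difference = 72.
Extend backward: 360 − 72 = 288;  742 − 288 = 454;  809 − 454 = 355;  494 − 355 = 139

139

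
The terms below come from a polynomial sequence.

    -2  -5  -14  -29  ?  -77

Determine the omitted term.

-50

Using the first 4 terms:
-3  -9  -15
-6  -6
Constant second difference = -6.
Extend forward: -15 − 6 = -21;  -29 − 21 = -50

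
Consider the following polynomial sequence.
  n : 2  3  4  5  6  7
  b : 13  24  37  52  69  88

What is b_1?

First differences: 11, 13, 15, 17, 19
Second differences: 2, 2, 2, 2
The second differences are constant at 2.
Work back: 11 − 2 = 9;  13 − 9 = 4

4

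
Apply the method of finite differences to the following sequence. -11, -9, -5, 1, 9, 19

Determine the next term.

31

2, 4, 6, 8, 10
2, 2, 2, 2
The second differences are constant (2).
10 + 2 = 12;  19 + 12 = 31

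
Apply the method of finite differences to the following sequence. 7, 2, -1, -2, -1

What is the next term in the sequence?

2

D1: -5 , -3 , -1 , 1
D2: 2 , 2 , 2
Second differences constant at 2.
1 + 2 = 3;  -1 + 3 = 2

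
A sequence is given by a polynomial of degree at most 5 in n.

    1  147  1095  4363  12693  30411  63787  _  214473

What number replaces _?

121395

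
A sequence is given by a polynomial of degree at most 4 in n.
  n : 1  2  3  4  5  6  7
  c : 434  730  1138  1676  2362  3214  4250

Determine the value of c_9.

First differences: 296 , 408 , 538 , 686 , 852 , 1036
Second differences: 112 , 130 , 148 , 166 , 184
Third differences: 18 , 18 , 18 , 18
Third differences constant at 18.
184 + 18 = 202;  1036 + 202 = 1238;  4250 + 1238 = 5488
202 + 18 = 220;  1238 + 220 = 1458;  5488 + 1458 = 6946

6946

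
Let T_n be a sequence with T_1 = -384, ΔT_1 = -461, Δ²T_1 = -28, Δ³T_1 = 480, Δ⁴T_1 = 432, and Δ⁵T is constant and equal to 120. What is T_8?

Build the table forward from the leading diagonal:
Fifth differences: 120, 120, 120, 120, 120, 120, 120, 120
Fourth differences: 432, 552, 672, 792, 912, 1032, 1152, 1272
Third differences: 480, 912, 1464, 2136, 2928, 3840, 4872, 6024
Second differences: -28, 452, 1364, 2828, 4964, 7892, 11732, 16604
First differences: -461, -489, -37, 1327, 4155, 9119, 17011, 28743
T: -384, -845, -1334, -1371, -44, 4111, 13230, 30241

30241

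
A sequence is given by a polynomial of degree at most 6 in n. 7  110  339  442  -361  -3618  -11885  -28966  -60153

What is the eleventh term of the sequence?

103, 229, 103, -803, -3257, -8267, -17081, -31187
126, -126, -906, -2454, -5010, -8814, -14106
-252, -780, -1548, -2556, -3804, -5292
-528, -768, -1008, -1248, -1488
-240, -240, -240, -240
Fifth differences constant at -240.
-1488 − 240 = -1728;  -5292 − 1728 = -7020;  -14106 − 7020 = -21126;  -31187 − 21126 = -52313;  -60153 − 52313 = -112466
-1728 − 240 = -1968;  -7020 − 1968 = -8988;  -21126 − 8988 = -30114;  -52313 − 30114 = -82427;  -112466 − 82427 = -194893

-194893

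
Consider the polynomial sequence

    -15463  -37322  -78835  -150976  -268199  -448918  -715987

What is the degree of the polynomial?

Δ: -21859, -41513, -72141, -117223, -180719, -267069
Δ²: -19654, -30628, -45082, -63496, -86350
Δ³: -10974, -14454, -18414, -22854
Δ⁴: -3480, -3960, -4440
Δ⁵: -480, -480
The fifth differences are constant, so the polynomial has degree 5.

5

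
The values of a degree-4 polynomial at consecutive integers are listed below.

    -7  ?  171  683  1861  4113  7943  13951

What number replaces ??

Using the last 6 terms:
512, 1178, 2252, 3830, 6008
666, 1074, 1578, 2178
408, 504, 600
96, 96
Constant fourth difference = 96.
Extend backward: 408 − 96 = 312;  666 − 312 = 354;  512 − 354 = 158;  171 − 158 = 13

13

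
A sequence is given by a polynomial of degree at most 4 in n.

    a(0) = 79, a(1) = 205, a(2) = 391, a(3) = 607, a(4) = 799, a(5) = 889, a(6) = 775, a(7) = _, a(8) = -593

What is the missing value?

331

Using the first 7 terms:
Δ: 126, 186, 216, 192, 90, -114
Δ²: 60, 30, -24, -102, -204
Δ³: -30, -54, -78, -102
Δ⁴: -24, -24, -24
Constant fourth difference = -24.
Extend forward: -102 − 24 = -126;  -204 − 126 = -330;  -114 − 330 = -444;  775 − 444 = 331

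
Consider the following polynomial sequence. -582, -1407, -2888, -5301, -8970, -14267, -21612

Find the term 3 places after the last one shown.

Δ: -825 , -1481 , -2413 , -3669 , -5297 , -7345
Δ²: -656 , -932 , -1256 , -1628 , -2048
Δ³: -276 , -324 , -372 , -420
Δ⁴: -48 , -48 , -48
The fourth differences are constant (-48).
-420 − 48 = -468;  -2048 − 468 = -2516;  -7345 − 2516 = -9861;  -21612 − 9861 = -31473
-468 − 48 = -516;  -2516 − 516 = -3032;  -9861 − 3032 = -12893;  -31473 − 12893 = -44366
-516 − 48 = -564;  -3032 − 564 = -3596;  -12893 − 3596 = -16489;  -44366 − 16489 = -60855

-60855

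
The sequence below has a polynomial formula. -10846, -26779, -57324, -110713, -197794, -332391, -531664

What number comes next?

First differences: -15933, -30545, -53389, -87081, -134597, -199273
Second differences: -14612, -22844, -33692, -47516, -64676
Third differences: -8232, -10848, -13824, -17160
Fourth differences: -2616, -2976, -3336
Fifth differences: -360, -360
Fifth differences constant at -360.
-3336 − 360 = -3696;  -17160 − 3696 = -20856;  -64676 − 20856 = -85532;  -199273 − 85532 = -284805;  -531664 − 284805 = -816469

-816469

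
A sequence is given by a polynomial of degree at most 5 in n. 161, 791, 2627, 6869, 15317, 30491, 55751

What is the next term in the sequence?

95417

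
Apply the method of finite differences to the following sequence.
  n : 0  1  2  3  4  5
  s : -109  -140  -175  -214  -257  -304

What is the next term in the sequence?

First differences: -31 , -35 , -39 , -43 , -47
Second differences: -4 , -4 , -4 , -4
The second differences are constant (-4).
-47 − 4 = -51;  -304 − 51 = -355

-355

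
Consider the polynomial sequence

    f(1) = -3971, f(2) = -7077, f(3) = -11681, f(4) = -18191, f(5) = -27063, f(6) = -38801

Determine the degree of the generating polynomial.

4

First differences: -3106, -4604, -6510, -8872, -11738
Second differences: -1498, -1906, -2362, -2866
Third differences: -408, -456, -504
Fourth differences: -48, -48
The fourth differences are constant, so the polynomial has degree 4.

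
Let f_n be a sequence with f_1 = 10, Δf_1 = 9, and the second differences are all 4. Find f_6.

Build the table forward from the leading diagonal:
Δ²: 4, 4, 4, 4, 4, 4
Δ: 9, 13, 17, 21, 25, 29
f: 10, 19, 32, 49, 70, 95

95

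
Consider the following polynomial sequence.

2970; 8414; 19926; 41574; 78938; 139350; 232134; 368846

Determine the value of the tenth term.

832878

First differences: 5444, 11512, 21648, 37364, 60412, 92784, 136712
Second differences: 6068, 10136, 15716, 23048, 32372, 43928
Third differences: 4068, 5580, 7332, 9324, 11556
Fourth differences: 1512, 1752, 1992, 2232
Fifth differences: 240, 240, 240
Constant fifth difference = 240, so extend:
2232 + 240 = 2472;  11556 + 2472 = 14028;  43928 + 14028 = 57956;  136712 + 57956 = 194668;  368846 + 194668 = 563514
2472 + 240 = 2712;  14028 + 2712 = 16740;  57956 + 16740 = 74696;  194668 + 74696 = 269364;  563514 + 269364 = 832878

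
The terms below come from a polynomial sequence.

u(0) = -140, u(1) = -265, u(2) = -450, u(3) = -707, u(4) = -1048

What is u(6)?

-2030

First differences: -125, -185, -257, -341
Second differences: -60, -72, -84
Third differences: -12, -12
The third differences are constant (-12).
-84 − 12 = -96;  -341 − 96 = -437;  -1048 − 437 = -1485
-96 − 12 = -108;  -437 − 108 = -545;  -1485 − 545 = -2030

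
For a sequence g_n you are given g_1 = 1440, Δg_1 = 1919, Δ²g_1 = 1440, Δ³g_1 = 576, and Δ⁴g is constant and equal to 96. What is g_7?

47514

Build the table forward from the leading diagonal:
Fourth differences: 96  96  96  96  96  96  96
Third differences: 576  672  768  864  960  1056  1152
Second differences: 1440  2016  2688  3456  4320  5280  6336
First differences: 1919  3359  5375  8063  11519  15839  21119
g: 1440  3359  6718  12093  20156  31675  47514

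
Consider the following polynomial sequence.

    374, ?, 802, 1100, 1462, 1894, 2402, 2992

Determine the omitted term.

562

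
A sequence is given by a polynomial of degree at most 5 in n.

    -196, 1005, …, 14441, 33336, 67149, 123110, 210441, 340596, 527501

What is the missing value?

4986

Using the last 7 terms:
18895, 33813, 55961, 87331, 130155, 186905
14918, 22148, 31370, 42824, 56750
7230, 9222, 11454, 13926
1992, 2232, 2472
240, 240
Constant fifth difference = 240.
Extend backward: 1992 − 240 = 1752;  7230 − 1752 = 5478;  14918 − 5478 = 9440;  18895 − 9440 = 9455;  14441 − 9455 = 4986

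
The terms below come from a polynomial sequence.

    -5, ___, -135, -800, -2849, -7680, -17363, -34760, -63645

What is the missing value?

Using the last 7 terms:
D1: -665  -2049  -4831  -9683  -17397  -28885
D2: -1384  -2782  -4852  -7714  -11488
D3: -1398  -2070  -2862  -3774
D4: -672  -792  -912
D5: -120  -120
Constant fifth difference = -120.
Extend backward: -672 + 120 = -552;  -1398 + 552 = -846;  -1384 + 846 = -538;  -665 + 538 = -127;  -135 + 127 = -8

-8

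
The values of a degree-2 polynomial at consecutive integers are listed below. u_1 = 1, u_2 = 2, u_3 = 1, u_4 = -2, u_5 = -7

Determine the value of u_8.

-34

1  -1  -3  -5
-2  -2  -2
Constant second difference = -2, so extend:
-5 − 2 = -7;  -7 − 7 = -14
-7 − 2 = -9;  -14 − 9 = -23
-9 − 2 = -11;  -23 − 11 = -34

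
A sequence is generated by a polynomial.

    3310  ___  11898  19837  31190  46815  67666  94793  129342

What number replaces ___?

Using the last 7 terms:
First differences: 7939  11353  15625  20851  27127  34549
Second differences: 3414  4272  5226  6276  7422
Third differences: 858  954  1050  1146
Fourth differences: 96  96  96
Constant fourth difference = 96.
Extend backward: 858 − 96 = 762;  3414 − 762 = 2652;  7939 − 2652 = 5287;  11898 − 5287 = 6611

6611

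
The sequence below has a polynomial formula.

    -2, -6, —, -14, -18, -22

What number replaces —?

Using the last 3 terms:
First differences: -4  -4
Constant first difference = -4.
Extend backward: -14 + 4 = -10

-10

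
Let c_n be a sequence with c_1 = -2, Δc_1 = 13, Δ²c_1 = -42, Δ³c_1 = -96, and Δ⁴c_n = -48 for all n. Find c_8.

-5833

Build the table forward from the leading diagonal:
D4: -48, -48, -48, -48, -48, -48, -48, -48
D3: -96, -144, -192, -240, -288, -336, -384, -432
D2: -42, -138, -282, -474, -714, -1002, -1338, -1722
D1: 13, -29, -167, -449, -923, -1637, -2639, -3977
c: -2, 11, -18, -185, -634, -1557, -3194, -5833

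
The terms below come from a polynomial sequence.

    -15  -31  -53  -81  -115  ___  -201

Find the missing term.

Using the first 5 terms:
D1: -16  -22  -28  -34
D2: -6  -6  -6
Constant second difference = -6.
Extend forward: -34 − 6 = -40;  -115 − 40 = -155

-155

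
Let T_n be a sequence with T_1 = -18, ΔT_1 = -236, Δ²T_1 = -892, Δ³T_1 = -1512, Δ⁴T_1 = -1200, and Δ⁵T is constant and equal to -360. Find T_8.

Build the table forward from the leading diagonal:
Δ⁵: -360  -360  -360  -360  -360  -360  -360  -360
Δ⁴: -1200  -1560  -1920  -2280  -2640  -3000  -3360  -3720
Δ³: -1512  -2712  -4272  -6192  -8472  -11112  -14112  -17472
Δ²: -892  -2404  -5116  -9388  -15580  -24052  -35164  -49276
Δ: -236  -1128  -3532  -8648  -18036  -33616  -57668  -92832
T: -18  -254  -1382  -4914  -13562  -31598  -65214  -122882

-122882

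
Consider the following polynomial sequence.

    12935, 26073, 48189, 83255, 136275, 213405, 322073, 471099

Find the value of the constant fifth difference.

Δ: 13138, 22116, 35066, 53020, 77130, 108668, 149026
Δ²: 8978, 12950, 17954, 24110, 31538, 40358
Δ³: 3972, 5004, 6156, 7428, 8820
Δ⁴: 1032, 1152, 1272, 1392
Δ⁵: 120, 120, 120

120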